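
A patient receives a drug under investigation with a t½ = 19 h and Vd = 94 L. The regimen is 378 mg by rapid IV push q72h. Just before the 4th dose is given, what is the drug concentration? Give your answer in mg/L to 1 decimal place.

f = (1/2)^(τ/t½) = (1/2)^(72/19) ≈ 0.0723.
C₀ = D/Vd = 378/94 ≈ 4.021 mg/L.
Before the 4th dose, 3 doses have been given. Superposition: Cmin = C₀·(f + f² + … + f^3).
≈ 4.021 × (0.0723 + 0.0052 + 0.0004) ≈ 4.021 × 0.0779 ≈ 0.313 mg/L.

0.3 mg/L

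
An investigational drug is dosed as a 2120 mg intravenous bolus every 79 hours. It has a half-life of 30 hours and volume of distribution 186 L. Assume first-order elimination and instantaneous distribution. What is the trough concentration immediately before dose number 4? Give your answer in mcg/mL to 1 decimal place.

2.2 mcg/mL

f = (1/2)^(τ/t½) = (1/2)^(79/30) ≈ 0.1612.
C₀ = D/Vd = 2120/186 ≈ 11.398 mcg/mL.
Before the 4th dose, 3 doses have been given. Superposition: Cmin = C₀·(f + f² + … + f^3).
≈ 11.398 × (0.1612 + 0.0260 + 0.0042) ≈ 11.398 × 0.1914 ≈ 2.182 mcg/mL.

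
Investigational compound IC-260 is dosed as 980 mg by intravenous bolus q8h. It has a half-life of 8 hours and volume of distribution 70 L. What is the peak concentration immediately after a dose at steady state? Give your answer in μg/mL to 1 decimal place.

28.0 μg/mL

The dosing interval is 1 half-life, so f = 2^(−1) = 0.5.
At steady state, R = 1/(1 − 0.5) = 2/1.
Single-dose peak C₀ = D/Vd = 980/70 = 14 μg/mL.
Steady-state peak Cmax,ss = C₀·R = 14 × 2/1 ≈ 28.000 μg/mL.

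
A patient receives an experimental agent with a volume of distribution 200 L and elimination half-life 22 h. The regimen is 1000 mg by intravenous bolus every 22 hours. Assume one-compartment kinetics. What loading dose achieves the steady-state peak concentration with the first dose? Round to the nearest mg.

f = (1/2)^(22/22) ≈ 0.500000; accumulation ratio R = 1/(1−f) ≈ 2.00000.
Loading dose to hit Cmax,ss on first dose: D_load = D_maint·R ≈ 1000 × 2.00000 ≈ 2000.00 mg.

2000 mg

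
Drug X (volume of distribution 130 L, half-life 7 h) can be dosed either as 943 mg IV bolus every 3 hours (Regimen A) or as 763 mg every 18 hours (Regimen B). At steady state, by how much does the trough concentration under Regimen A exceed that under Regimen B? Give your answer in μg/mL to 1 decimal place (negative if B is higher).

Regimen A: f = (1/2)^(3/7) ≈ 0.7430; Cmin,ss = (943/130)·f/(1−f) ≈ 20.971 μg/mL.
Regimen B: f = (1/2)^(18/7) ≈ 0.1682; Cmin,ss = (763/130)·f/(1−f) ≈ 1.187 μg/mL.
Difference ≈ 20.971 − 1.187 ≈ 19.784 μg/mL.

19.8 μg/mL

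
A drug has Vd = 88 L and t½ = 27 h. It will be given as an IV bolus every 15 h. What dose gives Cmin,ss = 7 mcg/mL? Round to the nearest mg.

289 mg

τ/t½ = 15/27 ≈ 0.55556, so f = (1/2)^(15/27) ≈ 0.680395.
Cmin,ss = (D/Vd)·f/(1−f), so D = Cmin,ss·Vd·(1−f)/f.
D = 7 × 88 × (1−f)/f ≈ 7 × 88 × 0.46973 ≈ 289.35 mg.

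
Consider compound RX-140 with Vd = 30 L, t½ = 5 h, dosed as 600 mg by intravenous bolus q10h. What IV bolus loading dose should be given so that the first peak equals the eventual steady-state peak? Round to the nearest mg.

800 mg

f = (1/2)^(10/5) ≈ 0.250000; accumulation ratio R = 1/(1−f) ≈ 1.33333.
Loading dose to hit Cmax,ss on first dose: D_load = D_maint·R ≈ 600 × 1.33333 ≈ 800.00 mg.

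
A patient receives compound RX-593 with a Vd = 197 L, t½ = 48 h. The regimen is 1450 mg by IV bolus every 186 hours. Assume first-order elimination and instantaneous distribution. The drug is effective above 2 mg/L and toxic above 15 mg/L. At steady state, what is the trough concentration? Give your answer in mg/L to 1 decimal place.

τ/t½ = 186/48 ≈ 3.875, so fraction remaining f = (1/2)^(186/48) ≈ 0.0682.
Single-dose peak C₀ = D/Vd = 1450/197 ≈ 7.360 mg/L.
Steady-state trough Cmin,ss = C₀·f/(1−f) ≈ 7.360 × 0.0682/0.9318 ≈ 0.539 mg/L.
Trough 0.5 mg/L vs MEC 2 mg/L: subtherapeutic.

0.5 mg/L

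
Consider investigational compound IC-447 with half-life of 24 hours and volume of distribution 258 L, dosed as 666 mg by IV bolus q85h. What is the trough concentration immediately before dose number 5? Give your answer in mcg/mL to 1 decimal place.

0.2 mcg/mL

f = (1/2)^(τ/t½) = (1/2)^(85/24) ≈ 0.0859.
C₀ = D/Vd = 666/258 ≈ 2.581 mcg/mL.
Before the 5th dose, 4 doses have been given. Superposition: Cmin = C₀·(f + f² + … + f^4).
≈ 2.581 × (0.0859 + 0.0074 + 0.0006 + 0.0001) ≈ 2.581 × 0.0940 ≈ 0.243 mcg/mL.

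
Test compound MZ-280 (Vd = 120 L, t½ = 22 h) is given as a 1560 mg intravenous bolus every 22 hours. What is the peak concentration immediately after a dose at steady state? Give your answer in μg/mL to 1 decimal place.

The dosing interval is 1 half-life, so f = 2^(−1) = 0.5.
At steady state, R = 1/(1 − 0.5) = 2/1.
Single-dose peak C₀ = D/Vd = 1560/120 = 13 μg/mL.
Steady-state peak Cmax,ss = C₀·R = 13 × 2/1 ≈ 26.000 μg/mL.

26.0 μg/mL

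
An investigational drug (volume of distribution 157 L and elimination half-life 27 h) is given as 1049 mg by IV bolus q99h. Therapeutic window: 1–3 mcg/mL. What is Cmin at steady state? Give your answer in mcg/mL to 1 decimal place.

τ/t½ = 99/27 ≈ 3.6667, so fraction remaining f = (1/2)^(99/27) ≈ 0.0787.
At steady state, accumulation factor R = 1/(1 − e^(−kτ)) ≈ 1.0854.
Single-dose peak C₀ = D/Vd = 1049/157 ≈ 6.682 mcg/mL.
Cmax,ss = C₀/(1 − f) ≈ 6.682/0.9213 ≈ 7.253 mcg/mL.
One interval later, Cmin,ss = Cmax,ss·e^(−kτ) ≈ 7.253 × 0.0787 ≈ 0.571 mcg/mL.
Trough 0.6 mcg/mL vs MEC 1 mcg/mL: subtherapeutic.

0.6 mcg/mL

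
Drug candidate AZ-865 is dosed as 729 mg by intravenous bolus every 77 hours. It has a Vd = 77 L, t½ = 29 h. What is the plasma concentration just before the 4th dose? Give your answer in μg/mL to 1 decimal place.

1.8 μg/mL

f = (1/2)^(τ/t½) = (1/2)^(77/29) ≈ 0.1587.
C₀ = D/Vd = 729/77 ≈ 9.468 μg/mL.
Before the 4th dose, 3 doses have been given. Superposition: Cmin = C₀·(f + f² + … + f^3).
≈ 9.468 × (0.1587 + 0.0252 + 0.0040) ≈ 9.468 × 0.1879 ≈ 1.779 μg/mL.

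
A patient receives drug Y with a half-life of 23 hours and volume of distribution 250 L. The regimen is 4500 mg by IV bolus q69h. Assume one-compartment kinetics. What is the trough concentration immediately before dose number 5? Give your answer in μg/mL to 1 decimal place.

f = (1/2)^(τ/t½) = (1/2)^(69/23) ≈ 0.1250.
C₀ = D/Vd = 4500/250 ≈ 18.000 μg/mL.
Before the 5th dose, 4 doses have been given. Superposition: Cmin = C₀·(f + f² + … + f^4).
≈ 18.000 × (0.1250 + 0.0156 + 0.0020 + 0.0002) ≈ 18.000 × 0.1428 ≈ 2.570 μg/mL.

2.6 μg/mL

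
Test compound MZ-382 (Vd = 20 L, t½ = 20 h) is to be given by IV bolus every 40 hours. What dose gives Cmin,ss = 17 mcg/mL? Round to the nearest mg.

1020 mg

τ/t½ = 40/20 ≈ 2, so f = (1/2)^(40/20) ≈ 0.250000.
Cmin,ss = (D/Vd)·f/(1−f), so D = Cmin,ss·Vd·(1−f)/f.
D = 17 × 20 × (1−f)/f ≈ 17 × 20 × 3.00000 ≈ 1020.00 mg.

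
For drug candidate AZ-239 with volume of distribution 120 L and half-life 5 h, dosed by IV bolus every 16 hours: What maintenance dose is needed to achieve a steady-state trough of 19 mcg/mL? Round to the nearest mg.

τ/t½ = 16/5 ≈ 3.2, so f = (1/2)^(16/5) ≈ 0.108819.
Cmin,ss = (D/Vd)·f/(1−f), so D = Cmin,ss·Vd·(1−f)/f.
D = 19 × 120 × (1−f)/f ≈ 19 × 120 × 8.18957 ≈ 18672.22 mg.

18672 mg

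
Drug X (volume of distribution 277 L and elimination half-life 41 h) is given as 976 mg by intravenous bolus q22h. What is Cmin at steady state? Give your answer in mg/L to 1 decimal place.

7.8 mg/L

k = ln2/t½ = ln2/41 ≈ 0.016906 h⁻¹; fraction remaining f = e^(−kτ) = e^(−0.016906×22) ≈ 0.6894.
Accumulation ratio R = 1/(1 − f) ≈ 1/0.3106 ≈ 3.2196.
Each bolus raises the concentration by D/Vd = 976/277 ≈ 3.523 mg/L.
Steady-state peak Cmax,ss = C₀·R ≈ 3.523 × 3.2196 ≈ 11.343 mg/L.
Steady-state trough Cmin,ss = Cmax,ss·f ≈ 11.343 × 0.6894 ≈ 7.820 mg/L.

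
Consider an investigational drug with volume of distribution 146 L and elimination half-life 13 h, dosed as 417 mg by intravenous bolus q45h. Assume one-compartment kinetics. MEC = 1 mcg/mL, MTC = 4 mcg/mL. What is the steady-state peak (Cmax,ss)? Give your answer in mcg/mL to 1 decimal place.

3.1 mcg/mL

Over one 45-h interval, 45/13 ≈ 3.4615 half-lives elapse, leaving f ≈ 0.0908 of each dose.
Accumulation ratio R = 1/(1 − f) ≈ 1/0.9092 ≈ 1.0999.
Each bolus raises the concentration by D/Vd = 417/146 ≈ 2.856 mcg/mL.
Cmax,ss = C₀/(1 − f) ≈ 2.856/0.9092 ≈ 3.141 mcg/mL.
Peak 3.1 mcg/mL vs MTC 4 mcg/mL: below toxic threshold.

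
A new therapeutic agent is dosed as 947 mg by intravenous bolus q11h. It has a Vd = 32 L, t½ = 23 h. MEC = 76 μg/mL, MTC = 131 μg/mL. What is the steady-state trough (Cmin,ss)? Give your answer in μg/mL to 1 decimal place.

75.3 μg/mL

τ/t½ = 11/23 ≈ 0.47826, so fraction remaining f = (1/2)^(11/23) ≈ 0.7178.
At steady state, accumulation factor R = 1/(1 − e^(−kτ)) ≈ 3.5436.
Each bolus raises the concentration by D/Vd = 947/32 ≈ 29.594 μg/mL.
Cmax,ss = C₀/(1 − f) ≈ 29.594/0.2822 ≈ 104.869 μg/mL.
One interval later, Cmin,ss = Cmax,ss·e^(−kτ) ≈ 104.869 × 0.7178 ≈ 75.275 μg/mL.
Trough 75.3 μg/mL vs MEC 76 μg/mL: subtherapeutic.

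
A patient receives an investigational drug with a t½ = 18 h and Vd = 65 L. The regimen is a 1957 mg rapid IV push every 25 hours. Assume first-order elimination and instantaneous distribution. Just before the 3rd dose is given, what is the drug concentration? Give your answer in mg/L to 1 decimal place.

f = (1/2)^(τ/t½) = (1/2)^(25/18) ≈ 0.3819.
C₀ = D/Vd = 1957/65 ≈ 30.108 mg/L.
Before the 3rd dose, 2 doses have been given. Superposition: Cmin = C₀·(f + f²).
≈ 30.108 × (0.3819 + 0.1458) ≈ 30.108 × 0.5277 ≈ 15.888 mg/L.

15.9 mg/L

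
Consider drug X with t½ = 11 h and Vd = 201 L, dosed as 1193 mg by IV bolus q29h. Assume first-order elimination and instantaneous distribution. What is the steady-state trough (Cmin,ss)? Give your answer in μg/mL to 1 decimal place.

τ/t½ = 29/11 ≈ 2.6364, so fraction remaining f = (1/2)^(29/11) ≈ 0.1608.
At steady state, accumulation factor R = 1/(1 − e^(−kτ)) ≈ 1.1916.
Single-dose peak C₀ = D/Vd = 1193/201 ≈ 5.935 μg/mL.
Cmax,ss = C₀/(1 − f) ≈ 5.935/0.8392 ≈ 7.072 μg/mL.
One interval later, Cmin,ss = Cmax,ss·e^(−kτ) ≈ 7.072 × 0.1608 ≈ 1.137 μg/mL.

1.1 μg/mL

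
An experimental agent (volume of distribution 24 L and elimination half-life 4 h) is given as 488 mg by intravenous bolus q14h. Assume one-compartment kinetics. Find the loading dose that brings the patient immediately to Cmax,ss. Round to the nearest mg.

f = (1/2)^(14/4) ≈ 0.088388; accumulation ratio R = 1/(1−f) ≈ 1.09696.
Loading dose to hit Cmax,ss on first dose: D_load = D_maint·R ≈ 488 × 1.09696 ≈ 535.32 mg.

535 mg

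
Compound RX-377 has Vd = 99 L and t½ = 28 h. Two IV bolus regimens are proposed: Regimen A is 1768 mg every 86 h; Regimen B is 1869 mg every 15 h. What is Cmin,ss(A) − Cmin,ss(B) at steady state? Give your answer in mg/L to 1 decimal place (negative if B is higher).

-39.6 mg/L

Regimen A: f = (1/2)^(86/28) ≈ 0.1190; Cmin,ss = (1768/99)·f/(1−f) ≈ 2.412 mg/L.
Regimen B: f = (1/2)^(15/28) ≈ 0.6898; Cmin,ss = (1869/99)·f/(1−f) ≈ 41.981 mg/L.
Difference ≈ 2.412 − 41.981 ≈ -39.569 mg/L.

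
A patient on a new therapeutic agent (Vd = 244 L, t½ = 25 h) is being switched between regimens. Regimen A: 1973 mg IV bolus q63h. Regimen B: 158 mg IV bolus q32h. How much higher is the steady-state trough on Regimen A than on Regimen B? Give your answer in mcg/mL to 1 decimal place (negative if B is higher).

Regimen A: f = (1/2)^(63/25) ≈ 0.1743; Cmin,ss = (1973/244)·f/(1−f) ≈ 1.707 mcg/mL.
Regimen B: f = (1/2)^(32/25) ≈ 0.4118; Cmin,ss = (158/244)·f/(1−f) ≈ 0.453 mcg/mL.
Difference ≈ 1.707 − 0.453 ≈ 1.254 mcg/mL.

1.3 mcg/mL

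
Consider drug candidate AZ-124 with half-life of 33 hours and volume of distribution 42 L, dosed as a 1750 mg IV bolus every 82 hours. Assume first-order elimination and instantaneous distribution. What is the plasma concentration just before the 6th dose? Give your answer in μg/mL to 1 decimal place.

f = (1/2)^(τ/t½) = (1/2)^(82/33) ≈ 0.1786.
C₀ = D/Vd = 1750/42 ≈ 41.667 μg/mL.
Before the 6th dose, 5 doses have been given. Superposition: Cmin = C₀·(f + f² + … + f^5).
≈ 41.667 × (0.1786 + 0.0319 + 0.0057 + 0.0010 + 0.0002) ≈ 41.667 × 0.2174 ≈ 9.058 μg/mL.

9.1 μg/mL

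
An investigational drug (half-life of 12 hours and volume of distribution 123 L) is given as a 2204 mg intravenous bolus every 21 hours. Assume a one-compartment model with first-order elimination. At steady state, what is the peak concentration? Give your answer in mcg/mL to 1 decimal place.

Over one 21-h interval, 21/12 ≈ 1.75 half-lives elapse, leaving f ≈ 0.2973 of each dose.
At steady state, accumulation factor R = 1/(1 − e^(−kτ)) ≈ 1.4231.
Single-dose peak C₀ = D/Vd = 2204/123 ≈ 17.919 mcg/mL.
Cmax,ss = C₀/(1 − f) ≈ 17.919/0.7027 ≈ 25.500 mcg/mL.

25.5 mcg/mL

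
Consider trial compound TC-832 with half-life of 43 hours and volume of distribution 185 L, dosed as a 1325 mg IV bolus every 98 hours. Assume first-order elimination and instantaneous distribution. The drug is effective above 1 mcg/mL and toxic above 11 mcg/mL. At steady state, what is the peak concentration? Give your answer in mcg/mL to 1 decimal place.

Over one 98-h interval, 98/43 ≈ 2.2791 half-lives elapse, leaving f ≈ 0.2060 of each dose.
Accumulation ratio R = 1/(1 − f) ≈ 1/0.7940 ≈ 1.2594.
Single-dose peak C₀ = D/Vd = 1325/185 ≈ 7.162 mcg/mL.
Steady-state peak Cmax,ss = C₀·R ≈ 7.162 × 1.2594 ≈ 9.020 mcg/mL.
Peak 9.0 mcg/mL vs MTC 11 mcg/mL: below toxic threshold.

9.0 mcg/mL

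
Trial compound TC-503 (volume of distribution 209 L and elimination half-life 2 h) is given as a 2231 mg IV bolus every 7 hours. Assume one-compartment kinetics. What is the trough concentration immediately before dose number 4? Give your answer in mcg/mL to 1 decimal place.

f = (1/2)^(τ/t½) = (1/2)^(7/2) ≈ 0.0884.
C₀ = D/Vd = 2231/209 ≈ 10.675 mcg/mL.
Before the 4th dose, 3 doses have been given. Superposition: Cmin = C₀·(f + f² + … + f^3).
≈ 10.675 × (0.0884 + 0.0078 + 0.0007) ≈ 10.675 × 0.0969 ≈ 1.034 mcg/mL.

1.0 mcg/mL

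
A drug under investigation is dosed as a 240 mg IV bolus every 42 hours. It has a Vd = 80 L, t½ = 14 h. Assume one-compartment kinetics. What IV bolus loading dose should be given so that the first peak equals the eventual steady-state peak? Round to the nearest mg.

f = (1/2)^(42/14) ≈ 0.125000; accumulation ratio R = 1/(1−f) ≈ 1.14286.
Loading dose to hit Cmax,ss on first dose: D_load = D_maint·R ≈ 240 × 1.14286 ≈ 274.29 mg.

274 mg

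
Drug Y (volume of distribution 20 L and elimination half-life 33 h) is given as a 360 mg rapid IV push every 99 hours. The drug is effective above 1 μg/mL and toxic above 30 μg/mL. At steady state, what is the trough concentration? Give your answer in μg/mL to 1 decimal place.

2.6 μg/mL

τ = 99 h = 3 half-lives, so f = (1/2)^3 = 0.125.
Accumulation ratio R = 1/(1 − f) = 1/0.875 = 8/7.
Single-dose peak C₀ = D/Vd = 360/20 = 18 μg/mL.
Steady-state peak Cmax,ss = C₀·R = 18 × 8/7 ≈ 20.571 μg/mL.
Steady-state trough Cmin,ss = Cmax,ss·f ≈ 20.571 × 0.125 ≈ 2.571 μg/mL.
Trough 2.6 μg/mL vs MEC 1 μg/mL: adequate.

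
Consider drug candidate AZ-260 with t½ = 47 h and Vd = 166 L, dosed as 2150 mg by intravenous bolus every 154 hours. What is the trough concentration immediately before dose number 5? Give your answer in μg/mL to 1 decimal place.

f = (1/2)^(τ/t½) = (1/2)^(154/47) ≈ 0.1032.
C₀ = D/Vd = 2150/166 ≈ 12.952 μg/mL.
Before the 5th dose, 4 doses have been given. Superposition: Cmin = C₀·(f + f² + … + f^4).
≈ 12.952 × (0.1032 + 0.0107 + 0.0011 + 0.0001) ≈ 12.952 × 0.1151 ≈ 1.491 μg/mL.

1.5 μg/mL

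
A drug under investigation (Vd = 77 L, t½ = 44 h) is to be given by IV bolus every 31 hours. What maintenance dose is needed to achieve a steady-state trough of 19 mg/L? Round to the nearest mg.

921 mg

τ/t½ = 31/44 ≈ 0.70455, so f = (1/2)^(31/44) ≈ 0.613636.
Cmin,ss = (D/Vd)·f/(1−f), so D = Cmin,ss·Vd·(1−f)/f.
D = 19 × 77 × (1−f)/f ≈ 19 × 77 × 0.62963 ≈ 921.15 mg.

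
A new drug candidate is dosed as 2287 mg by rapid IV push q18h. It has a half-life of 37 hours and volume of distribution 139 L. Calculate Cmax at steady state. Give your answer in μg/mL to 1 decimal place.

Over one 18-h interval, 18/37 ≈ 0.48649 half-lives elapse, leaving f ≈ 0.7138 of each dose.
Accumulation ratio R = 1/(1 − f) ≈ 1/0.2862 ≈ 3.4941.
Each bolus raises the concentration by D/Vd = 2287/139 ≈ 16.453 μg/mL.
Steady-state peak Cmax,ss = C₀·R ≈ 16.453 × 3.4941 ≈ 57.488 μg/mL.

57.5 μg/mL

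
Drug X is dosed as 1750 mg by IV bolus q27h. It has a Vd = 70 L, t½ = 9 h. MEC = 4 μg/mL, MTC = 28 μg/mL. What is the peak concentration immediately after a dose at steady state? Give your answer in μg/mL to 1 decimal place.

τ = 27 h = 3 half-lives, so f = (1/2)^3 = 0.125.
At steady state, R = 1/(1 − 0.125) = 8/7.
Single-dose peak C₀ = D/Vd = 1750/70 = 25 μg/mL.
Steady-state peak Cmax,ss = C₀·R = 25 × 8/7 ≈ 28.571 μg/mL.
Peak 28.6 μg/mL vs MTC 28 μg/mL: exceeds toxic threshold.

28.6 μg/mL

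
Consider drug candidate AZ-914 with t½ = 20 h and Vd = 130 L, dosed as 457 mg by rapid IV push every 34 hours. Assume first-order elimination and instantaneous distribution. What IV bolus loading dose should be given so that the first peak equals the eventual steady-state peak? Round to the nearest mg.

660 mg

f = (1/2)^(34/20) ≈ 0.307786; accumulation ratio R = 1/(1−f) ≈ 1.44464.
Loading dose to hit Cmax,ss on first dose: D_load = D_maint·R ≈ 457 × 1.44464 ≈ 660.20 mg.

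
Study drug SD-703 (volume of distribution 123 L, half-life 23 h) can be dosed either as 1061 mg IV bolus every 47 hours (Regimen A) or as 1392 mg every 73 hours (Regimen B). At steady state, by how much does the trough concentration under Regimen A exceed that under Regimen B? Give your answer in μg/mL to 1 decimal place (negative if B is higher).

1.4 μg/mL

Regimen A: f = (1/2)^(47/23) ≈ 0.2426; Cmin,ss = (1061/123)·f/(1−f) ≈ 2.763 μg/mL.
Regimen B: f = (1/2)^(73/23) ≈ 0.1108; Cmin,ss = (1392/123)·f/(1−f) ≈ 1.410 μg/mL.
Difference ≈ 2.763 − 1.410 ≈ 1.353 μg/mL.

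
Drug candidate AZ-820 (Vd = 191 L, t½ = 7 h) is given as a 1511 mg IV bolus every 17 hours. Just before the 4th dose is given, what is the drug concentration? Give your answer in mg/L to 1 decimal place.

f = (1/2)^(τ/t½) = (1/2)^(17/7) ≈ 0.1857.
C₀ = D/Vd = 1511/191 ≈ 7.911 mg/L.
Before the 4th dose, 3 doses have been given. Superposition: Cmin = C₀·(f + f² + … + f^3).
≈ 7.911 × (0.1857 + 0.0345 + 0.0064) ≈ 7.911 × 0.2266 ≈ 1.793 mg/L.

1.8 mg/L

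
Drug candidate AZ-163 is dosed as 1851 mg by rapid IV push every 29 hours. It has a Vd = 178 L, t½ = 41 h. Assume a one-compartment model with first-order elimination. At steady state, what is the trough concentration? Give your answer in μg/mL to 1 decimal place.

k = ln2/t½ = ln2/41 ≈ 0.016906 h⁻¹; fraction remaining f = e^(−kτ) = e^(−0.016906×29) ≈ 0.6125.
Accumulation ratio R = 1/(1 − f) ≈ 1/0.3875 ≈ 2.5806.
Each bolus raises the concentration by D/Vd = 1851/178 ≈ 10.399 μg/mL.
Steady-state peak Cmax,ss = C₀·R ≈ 10.399 × 2.5806 ≈ 26.836 μg/mL.
One interval later, Cmin,ss = Cmax,ss·e^(−kτ) ≈ 26.836 × 0.6125 ≈ 16.437 μg/mL.

16.4 μg/mL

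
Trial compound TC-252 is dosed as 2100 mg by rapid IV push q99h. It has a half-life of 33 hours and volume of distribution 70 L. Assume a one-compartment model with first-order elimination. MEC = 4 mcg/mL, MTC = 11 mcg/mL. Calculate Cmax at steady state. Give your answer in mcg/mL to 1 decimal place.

34.3 mcg/mL

The dosing interval is 3 half-lives, so f = 2^(−3) = 0.125.
Accumulation ratio R = 1/(1 − f) = 1/0.875 = 8/7.
Single-dose peak C₀ = D/Vd = 2100/70 = 30 mcg/mL.
Steady-state peak Cmax,ss = C₀·R = 30 × 8/7 ≈ 34.286 mcg/mL.
Peak 34.3 mcg/mL vs MTC 11 mcg/mL: exceeds toxic threshold.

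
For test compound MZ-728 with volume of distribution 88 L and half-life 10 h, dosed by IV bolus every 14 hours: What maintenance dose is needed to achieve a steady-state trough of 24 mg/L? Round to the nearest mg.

3462 mg

τ/t½ = 14/10 ≈ 1.4, so f = (1/2)^(14/10) ≈ 0.378929.
Cmin,ss = (D/Vd)·f/(1−f), so D = Cmin,ss·Vd·(1−f)/f.
D = 24 × 88 × (1−f)/f ≈ 24 × 88 × 1.63902 ≈ 3461.61 mg.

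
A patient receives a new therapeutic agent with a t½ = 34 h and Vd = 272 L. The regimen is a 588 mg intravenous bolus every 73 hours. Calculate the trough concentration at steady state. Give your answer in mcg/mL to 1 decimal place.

0.6 mcg/mL

k = ln2/t½ = ln2/34 ≈ 0.020387 h⁻¹; fraction remaining f = e^(−kτ) = e^(−0.020387×73) ≈ 0.2258.
Each bolus raises the concentration by D/Vd = 588/272 ≈ 2.162 mcg/mL.
Steady-state trough Cmin,ss = C₀·f/(1−f) ≈ 2.162 × 0.2258/0.7742 ≈ 0.631 mcg/mL.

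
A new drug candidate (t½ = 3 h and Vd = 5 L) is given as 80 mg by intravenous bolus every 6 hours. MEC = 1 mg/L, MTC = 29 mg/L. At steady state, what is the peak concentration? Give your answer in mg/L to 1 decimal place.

21.3 mg/L

The dosing interval is 2 half-lives, so f = 2^(−2) = 0.25.
At steady state, R = 1/(1 − 0.25) = 4/3.
Single-dose peak C₀ = D/Vd = 80/5 = 16 mg/L.
Steady-state peak Cmax,ss = C₀·R = 16 × 4/3 ≈ 21.333 mg/L.
Peak 21.3 mg/L vs MTC 29 mg/L: below toxic threshold.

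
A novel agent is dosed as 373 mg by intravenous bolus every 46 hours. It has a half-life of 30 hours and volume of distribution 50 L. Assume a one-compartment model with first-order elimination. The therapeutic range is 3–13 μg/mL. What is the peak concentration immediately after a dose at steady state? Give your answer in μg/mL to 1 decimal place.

τ/t½ = 46/30 ≈ 1.5333, so fraction remaining f = (1/2)^(46/30) ≈ 0.3455.
Accumulation ratio R = 1/(1 − f) ≈ 1/0.6545 ≈ 1.5279.
Each bolus raises the concentration by D/Vd = 373/50 ≈ 7.460 μg/mL.
Steady-state peak Cmax,ss = C₀·R ≈ 7.460 × 1.5279 ≈ 11.398 μg/mL.
Peak 11.4 μg/mL vs MTC 13 μg/mL: below toxic threshold.

11.4 μg/mL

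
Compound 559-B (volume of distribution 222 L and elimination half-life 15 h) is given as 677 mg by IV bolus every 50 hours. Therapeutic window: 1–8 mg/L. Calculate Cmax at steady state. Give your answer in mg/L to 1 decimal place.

3.4 mg/L

τ/t½ = 50/15 ≈ 3.3333, so fraction remaining f = (1/2)^(50/15) ≈ 0.0992.
At steady state, accumulation factor R = 1/(1 − e^(−kτ)) ≈ 1.1101.
Single-dose peak C₀ = D/Vd = 677/222 ≈ 3.050 mg/L.
Steady-state peak Cmax,ss = C₀·R ≈ 3.050 × 1.1101 ≈ 3.386 mg/L.
Peak 3.4 mg/L vs MTC 8 mg/L: below toxic threshold.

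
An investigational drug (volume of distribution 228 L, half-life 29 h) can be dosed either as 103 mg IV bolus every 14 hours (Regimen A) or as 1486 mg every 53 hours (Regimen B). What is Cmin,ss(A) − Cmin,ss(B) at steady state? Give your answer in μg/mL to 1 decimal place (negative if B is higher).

Regimen A: f = (1/2)^(14/29) ≈ 0.7156; Cmin,ss = (103/228)·f/(1−f) ≈ 1.137 μg/mL.
Regimen B: f = (1/2)^(53/29) ≈ 0.2817; Cmin,ss = (1486/228)·f/(1−f) ≈ 2.556 μg/mL.
Difference ≈ 1.137 − 2.556 ≈ -1.419 μg/mL.

-1.4 μg/mL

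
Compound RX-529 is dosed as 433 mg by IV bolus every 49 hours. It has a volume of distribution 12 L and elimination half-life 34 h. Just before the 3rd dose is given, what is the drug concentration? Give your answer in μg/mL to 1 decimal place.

f = (1/2)^(τ/t½) = (1/2)^(49/34) ≈ 0.3683.
C₀ = D/Vd = 433/12 ≈ 36.083 μg/mL.
Before the 3rd dose, 2 doses have been given. Superposition: Cmin = C₀·(f + f²).
≈ 36.083 × (0.3683 + 0.1356) ≈ 36.083 × 0.5039 ≈ 18.182 μg/mL.

18.2 μg/mL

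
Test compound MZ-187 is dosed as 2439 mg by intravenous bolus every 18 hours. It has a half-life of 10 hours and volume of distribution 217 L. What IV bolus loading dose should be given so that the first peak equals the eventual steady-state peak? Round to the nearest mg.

3422 mg

f = (1/2)^(18/10) ≈ 0.287175; accumulation ratio R = 1/(1−f) ≈ 1.40287.
Loading dose to hit Cmax,ss on first dose: D_load = D_maint·R ≈ 2439 × 1.40287 ≈ 3421.60 mg.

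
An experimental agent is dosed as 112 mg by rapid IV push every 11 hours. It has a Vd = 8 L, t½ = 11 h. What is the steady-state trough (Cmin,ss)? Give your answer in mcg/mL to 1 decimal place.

14.0 mcg/mL

The dosing interval is 1 half-life, so f = 2^(−1) = 0.5.
Accumulation ratio R = 1/(1 − f) = 1/0.5 = 2/1.
Single-dose peak C₀ = D/Vd = 112/8 = 14 mcg/mL.
Steady-state peak Cmax,ss = C₀·R = 14 × 2/1 ≈ 28.000 mcg/mL.
Steady-state trough Cmin,ss = Cmax,ss·f ≈ 28.000 × 0.5 ≈ 14.000 mcg/mL.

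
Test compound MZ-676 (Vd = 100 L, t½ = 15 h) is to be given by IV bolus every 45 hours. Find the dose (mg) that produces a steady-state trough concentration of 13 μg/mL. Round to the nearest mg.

τ/t½ = 45/15 ≈ 3, so f = (1/2)^(45/15) ≈ 0.125000.
Cmin,ss = (D/Vd)·f/(1−f), so D = Cmin,ss·Vd·(1−f)/f.
D = 13 × 100 × (1−f)/f ≈ 13 × 100 × 7.00000 ≈ 9100.00 mg.

9100 mg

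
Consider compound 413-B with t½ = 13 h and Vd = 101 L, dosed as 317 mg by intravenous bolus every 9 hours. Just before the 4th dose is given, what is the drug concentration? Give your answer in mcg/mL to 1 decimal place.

3.9 mcg/mL

f = (1/2)^(τ/t½) = (1/2)^(9/13) ≈ 0.6189.
C₀ = D/Vd = 317/101 ≈ 3.139 mcg/mL.
Before the 4th dose, 3 doses have been given. Superposition: Cmin = C₀·(f + f² + … + f^3).
≈ 3.139 × (0.6189 + 0.3830 + 0.2371) ≈ 3.139 × 1.2390 ≈ 3.889 mcg/mL.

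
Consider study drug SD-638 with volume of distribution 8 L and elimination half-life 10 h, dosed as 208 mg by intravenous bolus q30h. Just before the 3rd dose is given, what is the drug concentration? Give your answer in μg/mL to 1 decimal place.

f = (1/2)^(τ/t½) = (1/2)^(30/10) ≈ 0.1250.
C₀ = D/Vd = 208/8 ≈ 26.000 μg/mL.
Before the 3rd dose, 2 doses have been given. Superposition: Cmin = C₀·(f + f²).
≈ 26.000 × (0.1250 + 0.0156) ≈ 26.000 × 0.1406 ≈ 3.656 μg/mL.

3.7 μg/mL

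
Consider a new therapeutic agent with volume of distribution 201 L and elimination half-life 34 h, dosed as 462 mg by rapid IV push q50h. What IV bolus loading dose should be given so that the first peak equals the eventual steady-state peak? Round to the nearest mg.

723 mg

f = (1/2)^(50/34) ≈ 0.360835; accumulation ratio R = 1/(1−f) ≈ 1.56454.
Loading dose to hit Cmax,ss on first dose: D_load = D_maint·R ≈ 462 × 1.56454 ≈ 722.82 mg.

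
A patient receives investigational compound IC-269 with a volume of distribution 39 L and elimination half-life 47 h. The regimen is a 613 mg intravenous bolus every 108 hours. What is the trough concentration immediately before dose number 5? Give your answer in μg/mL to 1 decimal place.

4.0 μg/mL

f = (1/2)^(τ/t½) = (1/2)^(108/47) ≈ 0.2034.
C₀ = D/Vd = 613/39 ≈ 15.718 μg/mL.
Before the 5th dose, 4 doses have been given. Superposition: Cmin = C₀·(f + f² + … + f^4).
≈ 15.718 × (0.2034 + 0.0414 + 0.0084 + 0.0017) ≈ 15.718 × 0.2549 ≈ 4.007 μg/mL.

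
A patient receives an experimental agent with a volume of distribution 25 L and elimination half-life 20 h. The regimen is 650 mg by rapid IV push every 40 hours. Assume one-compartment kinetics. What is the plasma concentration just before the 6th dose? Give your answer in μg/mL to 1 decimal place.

8.7 μg/mL

f = (1/2)^(τ/t½) = (1/2)^(40/20) ≈ 0.2500.
C₀ = D/Vd = 650/25 ≈ 26.000 μg/mL.
Before the 6th dose, 5 doses have been given. Superposition: Cmin = C₀·(f + f² + … + f^5).
≈ 26.000 × (0.2500 + 0.0625 + 0.0156 + 0.0039 + 0.0010) ≈ 26.000 × 0.3330 ≈ 8.658 μg/mL.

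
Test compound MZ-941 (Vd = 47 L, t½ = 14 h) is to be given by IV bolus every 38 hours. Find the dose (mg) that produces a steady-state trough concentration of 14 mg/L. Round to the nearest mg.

3660 mg

τ/t½ = 38/14 ≈ 2.7143, so f = (1/2)^(38/14) ≈ 0.152377.
Cmin,ss = (D/Vd)·f/(1−f), so D = Cmin,ss·Vd·(1−f)/f.
D = 14 × 47 × (1−f)/f ≈ 14 × 47 × 5.56267 ≈ 3660.24 mg.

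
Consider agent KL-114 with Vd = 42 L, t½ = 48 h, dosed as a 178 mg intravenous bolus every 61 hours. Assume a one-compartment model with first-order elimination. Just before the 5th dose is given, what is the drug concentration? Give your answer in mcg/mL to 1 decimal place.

2.9 mcg/mL

f = (1/2)^(τ/t½) = (1/2)^(61/48) ≈ 0.4144.
C₀ = D/Vd = 178/42 ≈ 4.238 mcg/mL.
Before the 5th dose, 4 doses have been given. Superposition: Cmin = C₀·(f + f² + … + f^4).
≈ 4.238 × (0.4144 + 0.1717 + 0.0712 + 0.0295) ≈ 4.238 × 0.6868 ≈ 2.911 mcg/mL.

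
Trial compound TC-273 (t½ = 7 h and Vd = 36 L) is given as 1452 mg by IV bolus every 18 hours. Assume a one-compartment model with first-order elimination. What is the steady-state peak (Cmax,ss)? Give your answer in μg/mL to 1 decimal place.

Over one 18-h interval, 18/7 ≈ 2.5714 half-lives elapse, leaving f ≈ 0.1682 of each dose.
At steady state, accumulation factor R = 1/(1 − e^(−kτ)) ≈ 1.2022.
Single-dose peak C₀ = D/Vd = 1452/36 ≈ 40.333 μg/mL.
Steady-state peak Cmax,ss = C₀·R ≈ 40.333 × 1.2022 ≈ 48.488 μg/mL.

48.5 μg/mL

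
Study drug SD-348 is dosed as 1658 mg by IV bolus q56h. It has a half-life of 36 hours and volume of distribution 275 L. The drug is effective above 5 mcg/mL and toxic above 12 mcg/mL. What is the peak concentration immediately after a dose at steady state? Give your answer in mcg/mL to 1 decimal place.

Over one 56-h interval, 56/36 ≈ 1.5556 half-lives elapse, leaving f ≈ 0.3402 of each dose.
At steady state, accumulation factor R = 1/(1 − e^(−kτ)) ≈ 1.5156.
Single-dose peak C₀ = D/Vd = 1658/275 ≈ 6.029 mcg/mL.
Cmax,ss = C₀/(1 − f) ≈ 6.029/0.6598 ≈ 9.138 mcg/mL.
Peak 9.1 mcg/mL vs MTC 12 mcg/mL: below toxic threshold.

9.1 mcg/mL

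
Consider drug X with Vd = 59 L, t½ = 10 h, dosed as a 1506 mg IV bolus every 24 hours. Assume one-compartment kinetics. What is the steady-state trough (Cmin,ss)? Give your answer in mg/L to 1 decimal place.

6.0 mg/L

τ/t½ = 24/10 ≈ 2.4, so fraction remaining f = (1/2)^(24/10) ≈ 0.1895.
Accumulation ratio R = 1/(1 − f) ≈ 1/0.8105 ≈ 1.2338.
Single-dose peak C₀ = D/Vd = 1506/59 ≈ 25.525 mg/L.
Cmax,ss = C₀/(1 − f) ≈ 25.525/0.8105 ≈ 31.493 mg/L.
Steady-state trough Cmin,ss = Cmax,ss·f ≈ 31.493 × 0.1895 ≈ 5.968 mg/L.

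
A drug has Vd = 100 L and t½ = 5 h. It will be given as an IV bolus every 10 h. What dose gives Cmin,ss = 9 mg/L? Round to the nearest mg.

τ/t½ = 10/5 ≈ 2, so f = (1/2)^(10/5) ≈ 0.250000.
Cmin,ss = (D/Vd)·f/(1−f), so D = Cmin,ss·Vd·(1−f)/f.
D = 9 × 100 × (1−f)/f ≈ 9 × 100 × 3.00000 ≈ 2700.00 mg.

2700 mg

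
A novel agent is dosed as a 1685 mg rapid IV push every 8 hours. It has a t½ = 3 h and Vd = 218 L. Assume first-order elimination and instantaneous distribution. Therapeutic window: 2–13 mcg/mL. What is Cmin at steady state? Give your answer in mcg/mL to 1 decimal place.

1.4 mcg/mL

k = ln2/t½ = ln2/3 ≈ 0.231049 h⁻¹; fraction remaining f = e^(−kτ) = e^(−0.231049×8) ≈ 0.1575.
Accumulation ratio R = 1/(1 − f) ≈ 1/0.8425 ≈ 1.1869.
Each bolus raises the concentration by D/Vd = 1685/218 ≈ 7.729 mcg/mL.
Steady-state peak Cmax,ss = C₀·R ≈ 7.729 × 1.1869 ≈ 9.174 mcg/mL.
Steady-state trough Cmin,ss = Cmax,ss·f ≈ 9.174 × 0.1575 ≈ 1.445 mcg/mL.
Trough 1.4 mcg/mL vs MEC 2 mcg/mL: subtherapeutic.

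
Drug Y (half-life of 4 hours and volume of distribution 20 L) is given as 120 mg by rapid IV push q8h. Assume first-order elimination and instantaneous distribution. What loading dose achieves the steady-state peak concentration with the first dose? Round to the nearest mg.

f = (1/2)^(8/4) ≈ 0.250000; accumulation ratio R = 1/(1−f) ≈ 1.33333.
Loading dose to hit Cmax,ss on first dose: D_load = D_maint·R ≈ 120 × 1.33333 ≈ 160.00 mg.

160 mg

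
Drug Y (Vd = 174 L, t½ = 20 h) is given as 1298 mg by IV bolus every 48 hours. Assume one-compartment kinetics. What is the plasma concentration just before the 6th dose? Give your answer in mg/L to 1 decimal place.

1.7 mg/L

f = (1/2)^(τ/t½) = (1/2)^(48/20) ≈ 0.1895.
C₀ = D/Vd = 1298/174 ≈ 7.460 mg/L.
Before the 6th dose, 5 doses have been given. Superposition: Cmin = C₀·(f + f² + … + f^5).
≈ 7.460 × (0.1895 + 0.0359 + 0.0068 + 0.0013 + 0.0002) ≈ 7.460 × 0.2337 ≈ 1.743 mg/L.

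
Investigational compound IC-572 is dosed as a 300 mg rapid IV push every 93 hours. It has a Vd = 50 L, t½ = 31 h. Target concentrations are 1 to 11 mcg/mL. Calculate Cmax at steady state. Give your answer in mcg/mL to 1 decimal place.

τ = 93 h = 3 half-lives, so f = (1/2)^3 = 0.125.
At steady state, R = 1/(1 − 0.125) = 8/7.
Single-dose peak C₀ = D/Vd = 300/50 = 6 mcg/mL.
Steady-state peak Cmax,ss = C₀·R = 6 × 8/7 ≈ 6.857 mcg/mL.
Peak 6.9 mcg/mL vs MTC 11 mcg/mL: below toxic threshold.

6.9 mcg/mL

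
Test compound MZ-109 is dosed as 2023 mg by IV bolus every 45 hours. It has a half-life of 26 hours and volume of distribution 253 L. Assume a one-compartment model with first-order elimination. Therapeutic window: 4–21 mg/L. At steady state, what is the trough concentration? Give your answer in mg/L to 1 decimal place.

3.4 mg/L

Over one 45-h interval, 45/26 ≈ 1.7308 half-lives elapse, leaving f ≈ 0.3013 of each dose.
At steady state, accumulation factor R = 1/(1 − e^(−kτ)) ≈ 1.4312.
Each bolus raises the concentration by D/Vd = 2023/253 ≈ 7.996 mg/L.
Steady-state peak Cmax,ss = C₀·R ≈ 7.996 × 1.4312 ≈ 11.444 mg/L.
Steady-state trough Cmin,ss = Cmax,ss·f ≈ 11.444 × 0.3013 ≈ 3.448 mg/L.
Trough 3.4 mg/L vs MEC 4 mg/L: subtherapeutic.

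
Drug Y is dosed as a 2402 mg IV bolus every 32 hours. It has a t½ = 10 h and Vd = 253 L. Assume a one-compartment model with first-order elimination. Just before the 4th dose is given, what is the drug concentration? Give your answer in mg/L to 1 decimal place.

f = (1/2)^(τ/t½) = (1/2)^(32/10) ≈ 0.1088.
C₀ = D/Vd = 2402/253 ≈ 9.494 mg/L.
Before the 4th dose, 3 doses have been given. Superposition: Cmin = C₀·(f + f² + … + f^3).
≈ 9.494 × (0.1088 + 0.0118 + 0.0013) ≈ 9.494 × 0.1219 ≈ 1.157 mg/L.

1.2 mg/L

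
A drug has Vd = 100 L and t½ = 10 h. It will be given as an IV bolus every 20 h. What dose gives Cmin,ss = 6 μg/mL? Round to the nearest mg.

τ/t½ = 20/10 ≈ 2, so f = (1/2)^(20/10) ≈ 0.250000.
Cmin,ss = (D/Vd)·f/(1−f), so D = Cmin,ss·Vd·(1−f)/f.
D = 6 × 100 × (1−f)/f ≈ 6 × 100 × 3.00000 ≈ 1800.00 mg.

1800 mg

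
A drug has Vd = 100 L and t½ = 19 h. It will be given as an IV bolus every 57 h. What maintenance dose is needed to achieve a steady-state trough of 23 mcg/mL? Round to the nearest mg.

τ/t½ = 57/19 ≈ 3, so f = (1/2)^(57/19) ≈ 0.125000.
Cmin,ss = (D/Vd)·f/(1−f), so D = Cmin,ss·Vd·(1−f)/f.
D = 23 × 100 × (1−f)/f ≈ 23 × 100 × 7.00000 ≈ 16100.00 mg.

16100 mg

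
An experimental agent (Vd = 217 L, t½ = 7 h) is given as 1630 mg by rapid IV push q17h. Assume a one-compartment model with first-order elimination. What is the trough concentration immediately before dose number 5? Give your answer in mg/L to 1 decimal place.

1.7 mg/L

f = (1/2)^(τ/t½) = (1/2)^(17/7) ≈ 0.1857.
C₀ = D/Vd = 1630/217 ≈ 7.512 mg/L.
Before the 5th dose, 4 doses have been given. Superposition: Cmin = C₀·(f + f² + … + f^4).
≈ 7.512 × (0.1857 + 0.0345 + 0.0064 + 0.0012) ≈ 7.512 × 0.2278 ≈ 1.711 mg/L.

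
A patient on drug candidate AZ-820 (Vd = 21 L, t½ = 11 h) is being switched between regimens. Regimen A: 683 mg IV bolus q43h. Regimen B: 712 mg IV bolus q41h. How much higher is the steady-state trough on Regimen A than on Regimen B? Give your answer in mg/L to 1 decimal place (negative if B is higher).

-0.4 mg/L

Regimen A: f = (1/2)^(43/11) ≈ 0.0666; Cmin,ss = (683/21)·f/(1−f) ≈ 2.321 mg/L.
Regimen B: f = (1/2)^(41/11) ≈ 0.0755; Cmin,ss = (712/21)·f/(1−f) ≈ 2.769 mg/L.
Difference ≈ 2.321 − 2.769 ≈ -0.448 mg/L.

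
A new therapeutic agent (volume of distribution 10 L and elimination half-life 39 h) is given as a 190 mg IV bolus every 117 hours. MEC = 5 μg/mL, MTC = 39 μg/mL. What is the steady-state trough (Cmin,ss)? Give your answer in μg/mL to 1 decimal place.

The dosing interval is 3 half-lives, so f = 2^(−3) = 0.125.
At steady state, R = 1/(1 − 0.125) = 8/7.
Single-dose peak C₀ = D/Vd = 190/10 = 19 μg/mL.
Steady-state peak Cmax,ss = C₀·R = 19 × 8/7 ≈ 21.714 μg/mL.
Steady-state trough Cmin,ss = Cmax,ss·f ≈ 21.714 × 0.125 ≈ 2.714 μg/mL.
Trough 2.7 μg/mL vs MEC 5 μg/mL: subtherapeutic.

2.7 μg/mL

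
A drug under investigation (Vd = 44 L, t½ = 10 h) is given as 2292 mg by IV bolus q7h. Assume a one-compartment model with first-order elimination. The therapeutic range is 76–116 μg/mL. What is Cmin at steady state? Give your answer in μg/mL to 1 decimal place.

83.4 μg/mL

Over one 7-h interval, 7/10 ≈ 0.7 half-lives elapse, leaving f ≈ 0.6156 of each dose.
Single-dose peak C₀ = D/Vd = 2292/44 ≈ 52.091 μg/mL.
Steady-state trough Cmin,ss = C₀·f/(1−f) ≈ 52.091 × 0.6156/0.3844 ≈ 83.421 μg/mL.
Trough 83.4 μg/mL vs MEC 76 μg/mL: adequate.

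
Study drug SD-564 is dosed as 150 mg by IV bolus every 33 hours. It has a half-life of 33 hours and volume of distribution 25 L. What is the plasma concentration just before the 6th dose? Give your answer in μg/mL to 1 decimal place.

5.8 μg/mL

f = (1/2)^(τ/t½) = (1/2)^(33/33) ≈ 0.5000.
C₀ = D/Vd = 150/25 ≈ 6.000 μg/mL.
Before the 6th dose, 5 doses have been given. Superposition: Cmin = C₀·(f + f² + … + f^5).
≈ 6.000 × (0.5000 + 0.2500 + 0.1250 + 0.0625 + 0.0313) ≈ 6.000 × 0.9688 ≈ 5.813 μg/mL.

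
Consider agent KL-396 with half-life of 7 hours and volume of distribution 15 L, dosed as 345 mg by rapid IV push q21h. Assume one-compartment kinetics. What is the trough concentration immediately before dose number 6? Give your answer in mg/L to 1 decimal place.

f = (1/2)^(τ/t½) = (1/2)^(21/7) ≈ 0.1250.
C₀ = D/Vd = 345/15 ≈ 23.000 mg/L.
Before the 6th dose, 5 doses have been given. Superposition: Cmin = C₀·(f + f² + … + f^5).
≈ 23.000 × (0.1250 + 0.0156 + 0.0020 + 0.0002 + 0.0000) ≈ 23.000 × 0.1428 ≈ 3.284 mg/L.

3.3 mg/L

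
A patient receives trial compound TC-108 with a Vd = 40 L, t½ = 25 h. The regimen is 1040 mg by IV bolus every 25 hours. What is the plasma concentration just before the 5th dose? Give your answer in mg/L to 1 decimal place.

f = (1/2)^(τ/t½) = (1/2)^(25/25) ≈ 0.5000.
C₀ = D/Vd = 1040/40 ≈ 26.000 mg/L.
Before the 5th dose, 4 doses have been given. Superposition: Cmin = C₀·(f + f² + … + f^4).
≈ 26.000 × (0.5000 + 0.2500 + 0.1250 + 0.0625) ≈ 26.000 × 0.9375 ≈ 24.375 mg/L.

24.4 mg/L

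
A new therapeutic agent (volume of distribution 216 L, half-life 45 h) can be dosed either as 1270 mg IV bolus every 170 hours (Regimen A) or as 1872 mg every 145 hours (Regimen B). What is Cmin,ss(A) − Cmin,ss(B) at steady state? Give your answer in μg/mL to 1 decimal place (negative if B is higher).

-0.6 μg/mL

Regimen A: f = (1/2)^(170/45) ≈ 0.0729; Cmin,ss = (1270/216)·f/(1−f) ≈ 0.462 μg/mL.
Regimen B: f = (1/2)^(145/45) ≈ 0.1072; Cmin,ss = (1872/216)·f/(1−f) ≈ 1.041 μg/mL.
Difference ≈ 0.462 − 1.041 ≈ -0.579 μg/mL.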